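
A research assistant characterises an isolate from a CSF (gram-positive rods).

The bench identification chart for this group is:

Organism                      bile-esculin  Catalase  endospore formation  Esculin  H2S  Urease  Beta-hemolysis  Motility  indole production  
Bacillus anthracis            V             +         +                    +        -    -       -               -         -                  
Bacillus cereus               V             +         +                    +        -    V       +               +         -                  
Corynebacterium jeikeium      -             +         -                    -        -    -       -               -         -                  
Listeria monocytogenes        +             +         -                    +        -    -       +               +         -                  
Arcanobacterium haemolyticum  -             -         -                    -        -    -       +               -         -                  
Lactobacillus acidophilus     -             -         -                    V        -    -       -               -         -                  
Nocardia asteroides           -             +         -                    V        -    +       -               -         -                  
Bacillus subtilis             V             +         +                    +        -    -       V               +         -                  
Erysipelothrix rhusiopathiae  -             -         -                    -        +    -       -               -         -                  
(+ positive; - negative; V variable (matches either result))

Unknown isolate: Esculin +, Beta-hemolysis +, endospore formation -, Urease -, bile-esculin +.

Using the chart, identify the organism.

Listeria monocytogenes

Beta-hemolysis +: excludes 5 organisms — 4 left.
bile-esculin +: excludes Arcanobacterium haemolyticum — 3 left.
endospore formation -: excludes Bacillus cereus, Bacillus subtilis — 1 left.
Esculin +: the one remaining candidate is consistent.
Urease -: the one remaining candidate is consistent.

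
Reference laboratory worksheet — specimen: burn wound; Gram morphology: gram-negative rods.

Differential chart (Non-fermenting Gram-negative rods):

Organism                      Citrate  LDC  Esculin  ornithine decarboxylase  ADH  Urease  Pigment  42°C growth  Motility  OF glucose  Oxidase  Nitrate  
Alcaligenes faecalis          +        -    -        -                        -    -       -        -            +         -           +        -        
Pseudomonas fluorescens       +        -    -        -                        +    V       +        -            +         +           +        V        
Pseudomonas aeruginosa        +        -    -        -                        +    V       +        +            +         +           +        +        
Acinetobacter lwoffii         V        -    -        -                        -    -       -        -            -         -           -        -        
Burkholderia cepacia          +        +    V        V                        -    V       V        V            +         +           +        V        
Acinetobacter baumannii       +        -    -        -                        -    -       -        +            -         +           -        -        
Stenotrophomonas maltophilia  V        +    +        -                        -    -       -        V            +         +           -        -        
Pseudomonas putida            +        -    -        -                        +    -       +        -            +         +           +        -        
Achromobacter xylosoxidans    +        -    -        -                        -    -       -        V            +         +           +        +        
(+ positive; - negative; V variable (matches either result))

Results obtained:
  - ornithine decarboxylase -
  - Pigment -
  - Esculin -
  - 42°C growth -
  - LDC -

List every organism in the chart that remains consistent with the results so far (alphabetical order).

Achromobacter xylosoxidans, Acinetobacter lwoffii, Alcaligenes faecalis

Esculin -: excludes Stenotrophomonas maltophilia — 8 left.
ornithine decarboxylase -: all 8 remaining candidates are consistent.
42°C growth -: excludes Pseudomonas aeruginosa, Acinetobacter baumannii — 6 left.
Pigment -: excludes Pseudomonas fluorescens, Pseudomonas putida — 4 left.
LDC -: excludes Burkholderia cepacia — 3 left.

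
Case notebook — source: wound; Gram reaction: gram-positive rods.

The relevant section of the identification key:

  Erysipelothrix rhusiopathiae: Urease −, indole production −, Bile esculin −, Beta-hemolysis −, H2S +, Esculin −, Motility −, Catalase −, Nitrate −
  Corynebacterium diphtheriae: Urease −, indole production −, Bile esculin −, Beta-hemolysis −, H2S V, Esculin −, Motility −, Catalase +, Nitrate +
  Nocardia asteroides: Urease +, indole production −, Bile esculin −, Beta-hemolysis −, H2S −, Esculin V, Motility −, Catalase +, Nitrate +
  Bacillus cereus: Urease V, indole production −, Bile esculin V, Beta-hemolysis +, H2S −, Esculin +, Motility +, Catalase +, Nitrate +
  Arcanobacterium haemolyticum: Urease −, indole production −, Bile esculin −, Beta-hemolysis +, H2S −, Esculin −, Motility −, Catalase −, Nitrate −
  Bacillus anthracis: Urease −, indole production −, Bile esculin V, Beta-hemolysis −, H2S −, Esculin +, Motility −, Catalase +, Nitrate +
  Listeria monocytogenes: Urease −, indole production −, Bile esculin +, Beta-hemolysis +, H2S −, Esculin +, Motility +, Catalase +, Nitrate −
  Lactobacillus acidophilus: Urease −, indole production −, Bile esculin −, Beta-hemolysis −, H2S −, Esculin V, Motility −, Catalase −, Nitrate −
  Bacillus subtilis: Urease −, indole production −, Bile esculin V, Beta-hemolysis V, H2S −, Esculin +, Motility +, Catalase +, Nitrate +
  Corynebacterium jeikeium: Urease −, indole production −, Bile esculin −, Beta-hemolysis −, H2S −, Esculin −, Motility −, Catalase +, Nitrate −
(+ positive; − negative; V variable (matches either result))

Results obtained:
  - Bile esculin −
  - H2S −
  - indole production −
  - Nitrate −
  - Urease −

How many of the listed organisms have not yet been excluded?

3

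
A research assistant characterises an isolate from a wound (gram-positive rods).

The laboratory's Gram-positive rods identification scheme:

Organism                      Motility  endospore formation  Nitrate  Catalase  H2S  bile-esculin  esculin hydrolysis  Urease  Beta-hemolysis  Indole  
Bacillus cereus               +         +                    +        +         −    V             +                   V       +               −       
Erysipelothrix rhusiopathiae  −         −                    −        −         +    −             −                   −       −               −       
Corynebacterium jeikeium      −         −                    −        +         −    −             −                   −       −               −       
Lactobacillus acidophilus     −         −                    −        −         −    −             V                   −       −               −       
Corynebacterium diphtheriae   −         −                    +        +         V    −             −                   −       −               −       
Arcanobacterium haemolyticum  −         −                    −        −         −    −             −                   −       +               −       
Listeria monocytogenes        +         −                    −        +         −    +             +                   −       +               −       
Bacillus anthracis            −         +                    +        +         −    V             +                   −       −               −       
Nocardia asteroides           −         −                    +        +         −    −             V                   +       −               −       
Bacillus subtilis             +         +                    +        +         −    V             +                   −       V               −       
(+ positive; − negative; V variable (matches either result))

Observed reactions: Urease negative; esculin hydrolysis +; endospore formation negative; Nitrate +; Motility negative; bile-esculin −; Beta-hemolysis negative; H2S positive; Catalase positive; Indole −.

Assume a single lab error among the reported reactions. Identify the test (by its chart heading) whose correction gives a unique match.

As reported, no row in the chart matches all 10 reactions.
Reversing bile-esculin → still no organism matches.
Reversing Beta-hemolysis → still no organism matches.
Reversing endospore formation → still no organism matches.
Reversing esculin hydrolysis (to −) → unique match: Corynebacterium diphtheriae.
Reversing Urease → still no organism matches.
Reversing H2S → still no organism matches.
Reversing Motility → still no organism matches.
Reversing Nitrate → still no organism matches.
Reversing Catalase → still no organism matches.
Reversing Indole → still no organism matches.

esculin hydrolysis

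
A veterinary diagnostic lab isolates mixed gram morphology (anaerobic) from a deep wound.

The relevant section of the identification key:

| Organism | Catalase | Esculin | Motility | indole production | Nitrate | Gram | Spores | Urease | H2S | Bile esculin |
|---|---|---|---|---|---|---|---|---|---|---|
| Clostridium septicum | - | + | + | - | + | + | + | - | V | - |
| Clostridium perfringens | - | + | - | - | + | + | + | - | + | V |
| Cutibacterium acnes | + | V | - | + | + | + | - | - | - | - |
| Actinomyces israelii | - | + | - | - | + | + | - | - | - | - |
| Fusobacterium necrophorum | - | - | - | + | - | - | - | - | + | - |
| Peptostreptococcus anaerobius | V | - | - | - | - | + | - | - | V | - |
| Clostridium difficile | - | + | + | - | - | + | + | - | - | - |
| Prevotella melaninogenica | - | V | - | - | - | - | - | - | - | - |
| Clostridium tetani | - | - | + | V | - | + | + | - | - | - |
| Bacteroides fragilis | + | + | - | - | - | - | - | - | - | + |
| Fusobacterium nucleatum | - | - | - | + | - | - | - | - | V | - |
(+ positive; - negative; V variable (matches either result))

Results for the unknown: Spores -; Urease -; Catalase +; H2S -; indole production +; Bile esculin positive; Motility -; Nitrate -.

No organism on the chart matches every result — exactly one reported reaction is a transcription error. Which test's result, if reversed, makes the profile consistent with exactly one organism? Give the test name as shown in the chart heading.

indole production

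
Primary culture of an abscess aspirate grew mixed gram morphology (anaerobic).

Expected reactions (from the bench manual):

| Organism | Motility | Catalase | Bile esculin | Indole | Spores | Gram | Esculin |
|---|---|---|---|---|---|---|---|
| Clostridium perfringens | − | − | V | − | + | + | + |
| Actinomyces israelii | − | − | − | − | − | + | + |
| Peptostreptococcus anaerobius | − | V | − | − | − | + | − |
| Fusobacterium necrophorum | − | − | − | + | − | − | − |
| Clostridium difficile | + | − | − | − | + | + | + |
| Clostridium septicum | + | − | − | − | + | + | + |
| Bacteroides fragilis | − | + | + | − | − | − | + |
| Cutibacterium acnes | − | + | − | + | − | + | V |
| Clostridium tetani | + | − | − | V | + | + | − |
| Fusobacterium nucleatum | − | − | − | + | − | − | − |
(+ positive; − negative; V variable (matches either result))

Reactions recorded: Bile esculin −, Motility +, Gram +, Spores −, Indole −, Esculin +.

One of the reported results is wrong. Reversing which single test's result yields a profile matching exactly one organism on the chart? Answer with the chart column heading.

Motility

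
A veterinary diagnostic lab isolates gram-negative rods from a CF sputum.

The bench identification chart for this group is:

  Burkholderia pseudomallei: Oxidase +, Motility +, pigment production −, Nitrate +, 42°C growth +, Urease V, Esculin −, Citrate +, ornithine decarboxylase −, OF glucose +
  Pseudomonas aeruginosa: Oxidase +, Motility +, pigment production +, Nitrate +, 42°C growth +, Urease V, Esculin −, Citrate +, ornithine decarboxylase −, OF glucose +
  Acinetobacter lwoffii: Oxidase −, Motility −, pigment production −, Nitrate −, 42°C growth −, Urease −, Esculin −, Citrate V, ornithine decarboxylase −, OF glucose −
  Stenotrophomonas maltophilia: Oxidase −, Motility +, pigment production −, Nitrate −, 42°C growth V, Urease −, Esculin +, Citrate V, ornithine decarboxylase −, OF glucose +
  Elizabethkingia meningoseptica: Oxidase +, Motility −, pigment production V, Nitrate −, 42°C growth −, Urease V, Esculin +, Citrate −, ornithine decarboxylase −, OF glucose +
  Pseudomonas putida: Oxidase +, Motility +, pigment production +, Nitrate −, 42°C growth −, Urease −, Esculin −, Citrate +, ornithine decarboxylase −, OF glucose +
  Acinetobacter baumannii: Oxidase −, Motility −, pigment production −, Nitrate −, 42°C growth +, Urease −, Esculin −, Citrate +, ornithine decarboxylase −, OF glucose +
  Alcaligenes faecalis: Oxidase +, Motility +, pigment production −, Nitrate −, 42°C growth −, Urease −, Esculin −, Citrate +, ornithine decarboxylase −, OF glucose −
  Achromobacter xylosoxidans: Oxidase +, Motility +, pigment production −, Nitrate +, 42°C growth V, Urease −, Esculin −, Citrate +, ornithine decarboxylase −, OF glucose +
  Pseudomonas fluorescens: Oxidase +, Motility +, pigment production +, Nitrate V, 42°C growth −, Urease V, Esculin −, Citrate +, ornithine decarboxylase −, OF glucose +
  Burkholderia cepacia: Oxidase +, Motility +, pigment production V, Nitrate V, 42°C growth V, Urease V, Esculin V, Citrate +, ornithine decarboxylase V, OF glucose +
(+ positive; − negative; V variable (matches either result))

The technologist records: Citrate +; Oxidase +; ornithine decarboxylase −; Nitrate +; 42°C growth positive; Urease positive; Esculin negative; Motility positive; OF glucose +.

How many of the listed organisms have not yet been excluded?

Motility +: excludes Acinetobacter lwoffii, Elizabethkingia meningoseptica, Acinetobacter baumannii — 8 left.
Citrate +: all 8 remaining candidates are consistent.
OF glucose +: excludes Alcaligenes faecalis — 7 left.
Oxidase +: excludes Stenotrophomonas maltophilia — 6 left.
42°C growth +: excludes Pseudomonas putida, Pseudomonas fluorescens — 4 left.
Nitrate +: all 4 remaining candidates are consistent.
Esculin −: all 4 remaining candidates are consistent.
ornithine decarboxylase −: all 4 remaining candidates are consistent.
Urease +: excludes Achromobacter xylosoxidans — 3 left.
Still consistent: Burkholderia cepacia, Burkholderia pseudomallei, Pseudomonas aeruginosa.

3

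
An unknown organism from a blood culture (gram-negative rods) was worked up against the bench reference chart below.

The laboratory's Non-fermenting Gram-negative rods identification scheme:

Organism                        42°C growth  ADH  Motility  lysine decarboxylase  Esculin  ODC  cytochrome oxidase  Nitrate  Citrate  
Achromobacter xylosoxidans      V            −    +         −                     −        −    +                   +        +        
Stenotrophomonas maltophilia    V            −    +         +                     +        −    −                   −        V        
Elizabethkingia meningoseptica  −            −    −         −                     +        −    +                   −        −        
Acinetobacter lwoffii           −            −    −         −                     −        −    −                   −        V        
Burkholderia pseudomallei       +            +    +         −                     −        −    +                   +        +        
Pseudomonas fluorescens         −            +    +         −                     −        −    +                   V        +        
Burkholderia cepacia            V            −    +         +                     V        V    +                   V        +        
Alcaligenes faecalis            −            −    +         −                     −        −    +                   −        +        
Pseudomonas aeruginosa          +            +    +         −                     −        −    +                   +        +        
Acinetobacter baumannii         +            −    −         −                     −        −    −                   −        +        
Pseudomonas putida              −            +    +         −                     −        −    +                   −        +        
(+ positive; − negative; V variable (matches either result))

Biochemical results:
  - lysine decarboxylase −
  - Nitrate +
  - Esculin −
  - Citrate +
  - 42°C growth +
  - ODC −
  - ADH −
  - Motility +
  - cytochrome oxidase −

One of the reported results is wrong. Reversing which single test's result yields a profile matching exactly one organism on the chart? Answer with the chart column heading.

cytochrome oxidase

As reported, no row in the chart matches all 9 reactions.
Reversing Citrate → still no organism matches.
Reversing Motility → still no organism matches.
Reversing ADH → still no organism matches.
Reversing 42°C growth → still no organism matches.
Reversing ODC → still no organism matches.
Reversing lysine decarboxylase → still no organism matches.
Reversing Esculin → still no organism matches.
Reversing cytochrome oxidase (to +) → unique match: Achromobacter xylosoxidans.
Reversing Nitrate → still no organism matches.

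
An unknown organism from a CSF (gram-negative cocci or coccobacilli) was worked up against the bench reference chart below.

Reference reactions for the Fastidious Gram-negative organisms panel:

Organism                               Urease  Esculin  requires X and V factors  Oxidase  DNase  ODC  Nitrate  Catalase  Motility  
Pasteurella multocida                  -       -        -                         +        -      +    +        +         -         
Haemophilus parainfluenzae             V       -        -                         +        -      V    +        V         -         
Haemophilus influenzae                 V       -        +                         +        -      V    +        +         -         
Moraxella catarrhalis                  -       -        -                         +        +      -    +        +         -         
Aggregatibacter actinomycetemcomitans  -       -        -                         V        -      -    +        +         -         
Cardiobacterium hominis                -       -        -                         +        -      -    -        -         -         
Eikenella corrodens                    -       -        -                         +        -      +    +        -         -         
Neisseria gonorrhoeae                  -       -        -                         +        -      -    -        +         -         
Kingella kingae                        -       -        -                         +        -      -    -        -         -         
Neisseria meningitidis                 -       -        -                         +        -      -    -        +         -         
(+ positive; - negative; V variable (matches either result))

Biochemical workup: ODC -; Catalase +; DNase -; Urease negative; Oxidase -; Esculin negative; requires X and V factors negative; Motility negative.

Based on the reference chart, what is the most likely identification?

Aggregatibacter actinomycetemcomitans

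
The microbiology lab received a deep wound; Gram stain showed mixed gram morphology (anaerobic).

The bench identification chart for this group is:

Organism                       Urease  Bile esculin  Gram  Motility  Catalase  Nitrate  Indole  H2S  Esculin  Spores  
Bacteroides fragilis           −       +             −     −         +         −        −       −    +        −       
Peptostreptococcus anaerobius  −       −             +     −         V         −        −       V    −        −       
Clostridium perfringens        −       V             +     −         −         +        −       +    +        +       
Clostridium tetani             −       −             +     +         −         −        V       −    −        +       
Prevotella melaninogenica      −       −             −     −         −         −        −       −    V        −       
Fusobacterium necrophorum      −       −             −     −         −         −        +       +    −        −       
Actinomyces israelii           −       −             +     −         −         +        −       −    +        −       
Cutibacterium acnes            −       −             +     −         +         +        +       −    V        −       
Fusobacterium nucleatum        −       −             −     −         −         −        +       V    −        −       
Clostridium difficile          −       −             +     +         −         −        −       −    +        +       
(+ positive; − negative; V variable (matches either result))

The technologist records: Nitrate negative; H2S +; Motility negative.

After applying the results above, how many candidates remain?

Motility −: excludes Clostridium tetani, Clostridium difficile — 8 left.
Nitrate −: excludes Clostridium perfringens, Actinomyces israelii, Cutibacterium acnes — 5 left.
H2S +: excludes Bacteroides fragilis, Prevotella melaninogenica — 3 left.
Still consistent: Fusobacterium necrophorum, Fusobacterium nucleatum, Peptostreptococcus anaerobius.

3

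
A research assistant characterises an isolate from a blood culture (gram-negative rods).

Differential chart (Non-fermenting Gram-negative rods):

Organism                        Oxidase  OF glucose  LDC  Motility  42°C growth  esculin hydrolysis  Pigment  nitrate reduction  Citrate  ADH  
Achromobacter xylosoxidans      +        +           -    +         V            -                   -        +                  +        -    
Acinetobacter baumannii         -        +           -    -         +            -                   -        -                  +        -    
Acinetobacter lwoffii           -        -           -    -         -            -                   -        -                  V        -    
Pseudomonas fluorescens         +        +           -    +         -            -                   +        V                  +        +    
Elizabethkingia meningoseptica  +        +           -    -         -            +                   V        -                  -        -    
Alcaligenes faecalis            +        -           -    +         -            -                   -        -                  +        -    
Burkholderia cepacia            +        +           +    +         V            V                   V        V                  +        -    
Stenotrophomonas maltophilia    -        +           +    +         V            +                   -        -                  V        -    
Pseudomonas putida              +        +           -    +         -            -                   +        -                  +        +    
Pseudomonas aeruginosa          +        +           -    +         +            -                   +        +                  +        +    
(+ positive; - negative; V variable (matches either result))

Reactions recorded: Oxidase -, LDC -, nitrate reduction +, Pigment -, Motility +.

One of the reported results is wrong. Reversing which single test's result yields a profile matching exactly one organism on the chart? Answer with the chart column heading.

Oxidase

As reported, no row in the chart matches all 5 reactions.
Reversing Pigment → still no organism matches.
Reversing Motility → still no organism matches.
Reversing LDC → still no organism matches.
Reversing Oxidase (to +) → unique match: Achromobacter xylosoxidans.
Reversing nitrate reduction → still no organism matches.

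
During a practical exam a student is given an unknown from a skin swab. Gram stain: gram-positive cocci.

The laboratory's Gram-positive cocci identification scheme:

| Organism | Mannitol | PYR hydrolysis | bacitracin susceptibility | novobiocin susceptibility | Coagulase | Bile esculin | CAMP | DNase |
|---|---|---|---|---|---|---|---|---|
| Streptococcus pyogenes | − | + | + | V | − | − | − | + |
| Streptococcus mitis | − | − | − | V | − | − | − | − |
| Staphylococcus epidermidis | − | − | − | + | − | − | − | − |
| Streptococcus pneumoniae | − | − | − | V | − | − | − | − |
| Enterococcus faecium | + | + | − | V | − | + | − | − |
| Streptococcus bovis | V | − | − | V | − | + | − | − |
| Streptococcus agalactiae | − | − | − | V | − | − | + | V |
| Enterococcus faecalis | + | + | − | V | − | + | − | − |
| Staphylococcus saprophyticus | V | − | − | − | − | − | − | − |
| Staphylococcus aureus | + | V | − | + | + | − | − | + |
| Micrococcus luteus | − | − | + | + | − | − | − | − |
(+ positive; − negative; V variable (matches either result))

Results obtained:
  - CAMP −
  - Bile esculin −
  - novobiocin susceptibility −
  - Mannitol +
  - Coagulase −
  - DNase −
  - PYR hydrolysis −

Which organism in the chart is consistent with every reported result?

Staphylococcus saprophyticus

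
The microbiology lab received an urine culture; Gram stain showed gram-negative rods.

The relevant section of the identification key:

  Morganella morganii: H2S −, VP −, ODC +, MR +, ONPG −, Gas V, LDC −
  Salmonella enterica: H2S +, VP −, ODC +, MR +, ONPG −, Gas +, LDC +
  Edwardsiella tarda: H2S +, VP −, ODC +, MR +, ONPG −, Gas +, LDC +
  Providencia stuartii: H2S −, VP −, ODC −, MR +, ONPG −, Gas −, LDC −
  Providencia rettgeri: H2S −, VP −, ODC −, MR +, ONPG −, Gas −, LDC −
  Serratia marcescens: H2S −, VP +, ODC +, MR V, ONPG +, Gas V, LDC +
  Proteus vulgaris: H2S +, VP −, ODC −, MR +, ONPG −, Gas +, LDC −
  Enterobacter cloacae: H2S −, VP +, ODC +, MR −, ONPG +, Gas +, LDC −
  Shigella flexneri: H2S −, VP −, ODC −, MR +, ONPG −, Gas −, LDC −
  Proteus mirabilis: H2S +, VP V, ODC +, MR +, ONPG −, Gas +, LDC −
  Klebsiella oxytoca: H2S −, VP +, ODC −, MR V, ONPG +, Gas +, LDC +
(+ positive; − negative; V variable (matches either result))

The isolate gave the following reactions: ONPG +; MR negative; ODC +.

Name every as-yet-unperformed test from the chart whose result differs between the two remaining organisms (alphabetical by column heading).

LDC

MR −: excludes 8 organisms — 3 left.
ONPG +: all 3 remaining candidates are consistent.
ODC +: excludes Klebsiella oxytoca — 2 left.
Two candidates remain: Enterobacter cloacae and Serratia marcescens.
  H2S: − vs − — same for both, does not separate.
  VP: + vs + — same for both, does not separate.
  Gas: + vs V — variable for at least one, does not separate.
  LDC: Enterobacter cloacae −, Serratia marcescens + — discriminates.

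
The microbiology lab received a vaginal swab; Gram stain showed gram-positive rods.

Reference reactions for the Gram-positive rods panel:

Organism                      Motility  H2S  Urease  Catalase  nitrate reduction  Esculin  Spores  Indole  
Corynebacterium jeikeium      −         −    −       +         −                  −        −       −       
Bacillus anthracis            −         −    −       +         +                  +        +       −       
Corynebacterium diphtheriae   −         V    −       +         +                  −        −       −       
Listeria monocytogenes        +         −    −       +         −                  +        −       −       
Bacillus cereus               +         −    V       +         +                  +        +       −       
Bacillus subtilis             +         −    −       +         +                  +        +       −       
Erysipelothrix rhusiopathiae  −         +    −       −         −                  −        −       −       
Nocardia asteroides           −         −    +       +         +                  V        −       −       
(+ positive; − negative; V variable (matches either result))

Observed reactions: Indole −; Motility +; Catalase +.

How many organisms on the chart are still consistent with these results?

3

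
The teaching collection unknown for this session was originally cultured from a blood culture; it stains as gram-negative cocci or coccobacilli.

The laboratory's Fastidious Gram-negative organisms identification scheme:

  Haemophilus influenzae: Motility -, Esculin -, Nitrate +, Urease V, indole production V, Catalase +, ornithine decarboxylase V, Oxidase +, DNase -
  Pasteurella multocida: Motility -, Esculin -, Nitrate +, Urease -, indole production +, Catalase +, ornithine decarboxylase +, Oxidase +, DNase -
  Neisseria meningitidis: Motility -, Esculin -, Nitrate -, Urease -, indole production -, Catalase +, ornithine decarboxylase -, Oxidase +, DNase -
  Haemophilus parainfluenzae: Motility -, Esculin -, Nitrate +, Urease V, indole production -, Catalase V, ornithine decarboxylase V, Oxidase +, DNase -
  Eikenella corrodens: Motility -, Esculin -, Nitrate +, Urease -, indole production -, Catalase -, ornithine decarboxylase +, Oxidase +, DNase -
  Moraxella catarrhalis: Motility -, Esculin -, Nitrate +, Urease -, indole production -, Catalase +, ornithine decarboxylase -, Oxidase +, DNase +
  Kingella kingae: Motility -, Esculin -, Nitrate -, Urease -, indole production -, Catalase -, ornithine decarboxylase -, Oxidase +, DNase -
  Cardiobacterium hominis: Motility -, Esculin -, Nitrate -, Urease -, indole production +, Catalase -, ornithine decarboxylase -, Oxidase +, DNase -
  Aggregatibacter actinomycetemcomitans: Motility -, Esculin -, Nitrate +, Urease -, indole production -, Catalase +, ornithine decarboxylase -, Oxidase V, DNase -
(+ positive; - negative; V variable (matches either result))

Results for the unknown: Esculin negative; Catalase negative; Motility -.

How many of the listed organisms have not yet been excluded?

4

Motility -: all 9 remaining candidates are consistent.
Catalase -: excludes 5 organisms — 4 left.
Esculin -: all 4 remaining candidates are consistent.
Still consistent: Cardiobacterium hominis, Eikenella corrodens, Haemophilus parainfluenzae, Kingella kingae.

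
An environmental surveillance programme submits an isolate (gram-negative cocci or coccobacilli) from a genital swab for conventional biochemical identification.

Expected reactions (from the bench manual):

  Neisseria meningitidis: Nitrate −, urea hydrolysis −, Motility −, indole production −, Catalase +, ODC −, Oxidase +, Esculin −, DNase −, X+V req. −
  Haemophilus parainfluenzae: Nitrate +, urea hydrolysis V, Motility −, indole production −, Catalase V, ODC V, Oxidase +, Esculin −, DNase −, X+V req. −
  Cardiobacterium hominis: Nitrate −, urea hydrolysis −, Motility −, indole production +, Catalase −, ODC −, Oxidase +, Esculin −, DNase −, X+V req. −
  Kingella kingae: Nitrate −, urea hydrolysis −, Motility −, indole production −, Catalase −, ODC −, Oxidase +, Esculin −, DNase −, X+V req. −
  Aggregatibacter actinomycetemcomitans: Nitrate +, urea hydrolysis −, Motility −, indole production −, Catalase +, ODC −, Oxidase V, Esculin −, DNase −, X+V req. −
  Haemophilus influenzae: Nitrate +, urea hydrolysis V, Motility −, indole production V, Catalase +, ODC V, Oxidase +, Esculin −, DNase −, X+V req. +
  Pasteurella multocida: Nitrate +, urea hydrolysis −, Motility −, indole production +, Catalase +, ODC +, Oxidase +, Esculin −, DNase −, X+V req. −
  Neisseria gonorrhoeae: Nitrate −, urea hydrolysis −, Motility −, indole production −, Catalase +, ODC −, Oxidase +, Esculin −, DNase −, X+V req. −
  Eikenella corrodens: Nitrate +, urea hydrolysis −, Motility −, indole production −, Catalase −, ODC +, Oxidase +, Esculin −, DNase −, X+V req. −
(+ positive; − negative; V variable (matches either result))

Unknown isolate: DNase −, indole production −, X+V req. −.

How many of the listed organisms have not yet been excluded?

indole production −: excludes Cardiobacterium hominis, Pasteurella multocida — 7 left.
DNase −: all 7 remaining candidates are consistent.
X+V req. −: excludes Haemophilus influenzae — 6 left.
Still consistent: Aggregatibacter actinomycetemcomitans, Eikenella corrodens, Haemophilus parainfluenzae, Kingella kingae, Neisseria gonorrhoeae, Neisseria meningitidis.

6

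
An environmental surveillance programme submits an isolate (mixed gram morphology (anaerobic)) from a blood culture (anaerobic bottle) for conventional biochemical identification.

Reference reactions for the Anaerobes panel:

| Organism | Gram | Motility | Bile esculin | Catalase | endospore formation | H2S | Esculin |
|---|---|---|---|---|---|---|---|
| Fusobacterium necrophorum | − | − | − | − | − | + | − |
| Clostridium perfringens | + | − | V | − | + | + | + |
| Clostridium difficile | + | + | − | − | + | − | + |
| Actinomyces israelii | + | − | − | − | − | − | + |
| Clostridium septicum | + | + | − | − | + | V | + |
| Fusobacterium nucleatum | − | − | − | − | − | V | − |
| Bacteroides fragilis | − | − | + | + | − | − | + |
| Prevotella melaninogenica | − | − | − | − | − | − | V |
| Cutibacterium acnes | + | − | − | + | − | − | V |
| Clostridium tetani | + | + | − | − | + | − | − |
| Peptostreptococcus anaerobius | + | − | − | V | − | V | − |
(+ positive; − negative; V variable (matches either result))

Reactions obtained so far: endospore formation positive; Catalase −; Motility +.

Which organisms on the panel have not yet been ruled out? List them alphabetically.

Clostridium difficile, Clostridium septicum, Clostridium tetani

Motility +: excludes 8 organisms — 3 left.
Catalase −: all 3 remaining candidates are consistent.
endospore formation +: all 3 remaining candidates are consistent.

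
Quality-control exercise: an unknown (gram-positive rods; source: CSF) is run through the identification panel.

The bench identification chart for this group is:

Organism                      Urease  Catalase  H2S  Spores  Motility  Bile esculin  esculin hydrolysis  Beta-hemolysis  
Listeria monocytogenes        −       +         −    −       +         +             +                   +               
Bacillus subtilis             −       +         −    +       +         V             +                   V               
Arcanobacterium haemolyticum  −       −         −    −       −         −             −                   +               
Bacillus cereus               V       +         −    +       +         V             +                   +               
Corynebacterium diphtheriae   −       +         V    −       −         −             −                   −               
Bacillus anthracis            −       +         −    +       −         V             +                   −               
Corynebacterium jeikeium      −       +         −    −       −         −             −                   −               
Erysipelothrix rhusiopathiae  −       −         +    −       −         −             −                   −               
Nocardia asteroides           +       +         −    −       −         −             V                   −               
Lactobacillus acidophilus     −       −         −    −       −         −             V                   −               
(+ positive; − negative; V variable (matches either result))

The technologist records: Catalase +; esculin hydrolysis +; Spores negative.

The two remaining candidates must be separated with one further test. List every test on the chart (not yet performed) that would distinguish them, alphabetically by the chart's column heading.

Beta-hemolysis, Bile esculin, Motility, Urease

esculin hydrolysis +: excludes Arcanobacterium haemolyticum, Corynebacterium diphtheriae, Corynebacterium jeikeium, Erysipelothrix rhusiopathiae — 6 left.
Spores −: excludes Bacillus subtilis, Bacillus cereus, Bacillus anthracis — 3 left.
Catalase +: excludes Lactobacillus acidophilus — 2 left.
Two candidates remain: Listeria monocytogenes and Nocardia asteroides.
  Urease: Listeria monocytogenes −, Nocardia asteroides + — discriminates.
  H2S: − vs − — same for both, does not separate.
  Motility: Listeria monocytogenes +, Nocardia asteroides − — discriminates.
  Bile esculin: Listeria monocytogenes +, Nocardia asteroides − — discriminates.
  Beta-hemolysis: Listeria monocytogenes +, Nocardia asteroides − — discriminates.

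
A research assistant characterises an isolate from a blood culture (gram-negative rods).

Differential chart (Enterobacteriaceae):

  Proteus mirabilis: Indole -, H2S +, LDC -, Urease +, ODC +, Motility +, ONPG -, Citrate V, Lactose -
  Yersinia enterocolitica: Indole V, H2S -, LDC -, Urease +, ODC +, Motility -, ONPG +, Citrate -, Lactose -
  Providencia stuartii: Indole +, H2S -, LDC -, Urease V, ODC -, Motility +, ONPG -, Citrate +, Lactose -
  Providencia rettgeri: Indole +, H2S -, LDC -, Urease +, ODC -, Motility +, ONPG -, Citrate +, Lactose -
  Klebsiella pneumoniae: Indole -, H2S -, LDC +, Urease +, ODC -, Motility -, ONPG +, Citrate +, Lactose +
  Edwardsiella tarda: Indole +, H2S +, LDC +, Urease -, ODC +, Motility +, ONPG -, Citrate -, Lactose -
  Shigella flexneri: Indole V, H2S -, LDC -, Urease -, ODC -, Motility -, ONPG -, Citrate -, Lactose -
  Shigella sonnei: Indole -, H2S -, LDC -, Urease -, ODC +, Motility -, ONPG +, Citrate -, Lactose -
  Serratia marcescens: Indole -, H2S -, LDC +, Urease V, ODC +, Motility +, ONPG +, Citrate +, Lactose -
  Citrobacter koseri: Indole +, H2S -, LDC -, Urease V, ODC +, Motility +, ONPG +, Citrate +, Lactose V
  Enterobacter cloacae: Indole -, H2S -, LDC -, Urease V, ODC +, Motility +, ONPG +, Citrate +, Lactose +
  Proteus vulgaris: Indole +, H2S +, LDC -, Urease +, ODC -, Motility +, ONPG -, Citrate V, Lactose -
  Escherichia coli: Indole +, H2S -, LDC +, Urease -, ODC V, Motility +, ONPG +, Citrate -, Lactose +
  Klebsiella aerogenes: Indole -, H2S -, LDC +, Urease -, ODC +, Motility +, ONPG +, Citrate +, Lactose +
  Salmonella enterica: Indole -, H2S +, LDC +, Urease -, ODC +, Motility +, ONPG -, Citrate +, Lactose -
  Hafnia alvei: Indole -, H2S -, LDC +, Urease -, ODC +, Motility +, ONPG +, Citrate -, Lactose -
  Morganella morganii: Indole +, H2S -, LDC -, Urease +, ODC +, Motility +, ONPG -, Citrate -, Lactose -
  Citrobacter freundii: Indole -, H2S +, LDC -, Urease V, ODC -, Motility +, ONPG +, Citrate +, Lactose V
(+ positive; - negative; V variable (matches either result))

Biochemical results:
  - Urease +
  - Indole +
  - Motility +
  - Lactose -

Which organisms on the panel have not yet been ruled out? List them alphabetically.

Lactose -: excludes Klebsiella pneumoniae, Enterobacter cloacae, Escherichia coli, Klebsiella aerogenes — 14 left.
Urease +: excludes 5 organisms — 9 left.
Indole +: excludes Proteus mirabilis, Serratia marcescens, Citrobacter freundii — 6 left.
Motility +: excludes Yersinia enterocolitica — 5 left.

Citrobacter koseri, Morganella morganii, Proteus vulgaris, Providencia rettgeri, Providencia stuartii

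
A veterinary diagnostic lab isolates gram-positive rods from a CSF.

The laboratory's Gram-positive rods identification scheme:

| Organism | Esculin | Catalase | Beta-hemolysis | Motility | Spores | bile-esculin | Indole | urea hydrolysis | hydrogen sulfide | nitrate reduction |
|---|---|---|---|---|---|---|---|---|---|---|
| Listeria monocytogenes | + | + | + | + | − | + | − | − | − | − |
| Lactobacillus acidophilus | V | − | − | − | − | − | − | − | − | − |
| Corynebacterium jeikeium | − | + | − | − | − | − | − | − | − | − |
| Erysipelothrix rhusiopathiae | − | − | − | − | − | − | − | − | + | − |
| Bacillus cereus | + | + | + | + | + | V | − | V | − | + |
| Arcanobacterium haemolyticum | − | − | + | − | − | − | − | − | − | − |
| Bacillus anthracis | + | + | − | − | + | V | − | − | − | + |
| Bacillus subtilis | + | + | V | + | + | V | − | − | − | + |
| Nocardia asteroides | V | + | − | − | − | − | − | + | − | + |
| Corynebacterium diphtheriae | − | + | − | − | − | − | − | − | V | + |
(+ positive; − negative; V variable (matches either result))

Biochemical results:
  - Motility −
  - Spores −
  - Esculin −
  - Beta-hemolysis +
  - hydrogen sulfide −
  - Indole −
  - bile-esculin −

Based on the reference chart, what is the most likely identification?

Arcanobacterium haemolyticum

Spores −: excludes Bacillus cereus, Bacillus anthracis, Bacillus subtilis — 7 left.
hydrogen sulfide −: excludes Erysipelothrix rhusiopathiae — 6 left.
Motility −: excludes Listeria monocytogenes — 5 left.
Indole −: all 5 remaining candidates are consistent.
Beta-hemolysis +: excludes Lactobacillus acidophilus, Corynebacterium jeikeium, Nocardia asteroides, Corynebacterium diphtheriae — 1 left.
Esculin −: the one remaining candidate is consistent.
bile-esculin −: the one remaining candidate is consistent.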